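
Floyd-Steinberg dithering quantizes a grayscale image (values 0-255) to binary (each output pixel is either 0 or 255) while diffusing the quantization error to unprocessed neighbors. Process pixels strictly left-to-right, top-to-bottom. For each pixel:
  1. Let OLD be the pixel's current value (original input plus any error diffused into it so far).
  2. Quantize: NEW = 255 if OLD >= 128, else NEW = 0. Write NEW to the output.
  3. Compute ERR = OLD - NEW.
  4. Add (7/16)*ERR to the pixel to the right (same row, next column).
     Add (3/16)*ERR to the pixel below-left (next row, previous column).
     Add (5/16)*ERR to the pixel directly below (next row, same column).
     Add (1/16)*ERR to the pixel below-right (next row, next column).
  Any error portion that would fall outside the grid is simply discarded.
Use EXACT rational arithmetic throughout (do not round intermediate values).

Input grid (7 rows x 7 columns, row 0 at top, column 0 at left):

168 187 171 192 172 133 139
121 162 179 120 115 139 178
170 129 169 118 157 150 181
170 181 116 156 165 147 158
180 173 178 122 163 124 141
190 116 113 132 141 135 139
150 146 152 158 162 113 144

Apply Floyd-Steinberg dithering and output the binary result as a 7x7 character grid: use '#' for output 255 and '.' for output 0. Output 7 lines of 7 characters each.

Answer: ##.##.#
.##.#.#
#.#.##.
##.#.##
.##.#.#
#..#.#.
###.#.#

Derivation:
(0,0): OLD=168 → NEW=255, ERR=-87
(0,1): OLD=2383/16 → NEW=255, ERR=-1697/16
(0,2): OLD=31897/256 → NEW=0, ERR=31897/256
(0,3): OLD=1009711/4096 → NEW=255, ERR=-34769/4096
(0,4): OLD=11028809/65536 → NEW=255, ERR=-5682871/65536
(0,5): OLD=99680511/1048576 → NEW=0, ERR=99680511/1048576
(0,6): OLD=3029796601/16777216 → NEW=255, ERR=-1248393479/16777216
(1,0): OLD=18925/256 → NEW=0, ERR=18925/256
(1,1): OLD=366843/2048 → NEW=255, ERR=-155397/2048
(1,2): OLD=11568407/65536 → NEW=255, ERR=-5143273/65536
(1,3): OLD=19540427/262144 → NEW=0, ERR=19540427/262144
(1,4): OLD=2312022785/16777216 → NEW=255, ERR=-1966167295/16777216
(1,5): OLD=13161901393/134217728 → NEW=0, ERR=13161901393/134217728
(1,6): OLD=437208765343/2147483648 → NEW=255, ERR=-110399564897/2147483648
(2,0): OLD=5861369/32768 → NEW=255, ERR=-2494471/32768
(2,1): OLD=64895171/1048576 → NEW=0, ERR=64895171/1048576
(2,2): OLD=3033075721/16777216 → NEW=255, ERR=-1245114359/16777216
(2,3): OLD=10998670081/134217728 → NEW=0, ERR=10998670081/134217728
(2,4): OLD=192494667153/1073741824 → NEW=255, ERR=-81309497967/1073741824
(2,5): OLD=4485711786651/34359738368 → NEW=255, ERR=-4276021497189/34359738368
(2,6): OLD=64111133398253/549755813888 → NEW=0, ERR=64111133398253/549755813888
(3,0): OLD=2647696873/16777216 → NEW=255, ERR=-1630493207/16777216
(3,1): OLD=18676233269/134217728 → NEW=255, ERR=-15549287371/134217728
(3,2): OLD=65880554671/1073741824 → NEW=0, ERR=65880554671/1073741824
(3,3): OLD=814388616441/4294967296 → NEW=255, ERR=-280828044039/4294967296
(3,4): OLD=51961414199785/549755813888 → NEW=0, ERR=51961414199785/549755813888
(3,5): OLD=732688395561803/4398046511104 → NEW=255, ERR=-388813464769717/4398046511104
(3,6): OLD=10413681910972821/70368744177664 → NEW=255, ERR=-7530347854331499/70368744177664
(4,0): OLD=274679466247/2147483648 → NEW=0, ERR=274679466247/2147483648
(4,1): OLD=6809628209243/34359738368 → NEW=255, ERR=-1952105074597/34359738368
(4,2): OLD=84012197473333/549755813888 → NEW=255, ERR=-56175535068107/549755813888
(4,3): OLD=344889870819287/4398046511104 → NEW=0, ERR=344889870819287/4398046511104
(4,4): OLD=7254391326640277/35184372088832 → NEW=255, ERR=-1717623556011883/35184372088832
(4,5): OLD=68519798937319637/1125899906842624 → NEW=0, ERR=68519798937319637/1125899906842624
(4,6): OLD=2317704707070629731/18014398509481984 → NEW=255, ERR=-2275966912847276189/18014398509481984
(5,0): OLD=120571646714689/549755813888 → NEW=255, ERR=-19616085826751/549755813888
(5,1): OLD=314328560988011/4398046511104 → NEW=0, ERR=314328560988011/4398046511104
(5,2): OLD=4344873389588637/35184372088832 → NEW=0, ERR=4344873389588637/35184372088832
(5,3): OLD=54885498749555313/281474976710656 → NEW=255, ERR=-16890620311661967/281474976710656
(5,4): OLD=2086124255890219771/18014398509481984 → NEW=0, ERR=2086124255890219771/18014398509481984
(5,5): OLD=25644115243739141067/144115188075855872 → NEW=255, ERR=-11105257715604106293/144115188075855872
(5,6): OLD=160507232021560581253/2305843009213693952 → NEW=0, ERR=160507232021560581253/2305843009213693952
(6,0): OLD=10713653876543593/70368744177664 → NEW=255, ERR=-7230375888760727/70368744177664
(6,1): OLD=162473421408446589/1125899906842624 → NEW=255, ERR=-124631054836422531/1125899906842624
(6,2): OLD=2438731599793472983/18014398509481984 → NEW=255, ERR=-2154940020124432937/18014398509481984
(6,3): OLD=16766884367253818505/144115188075855872 → NEW=0, ERR=16766884367253818505/144115188075855872
(6,4): OLD=66549494694077586827/288230376151711744 → NEW=255, ERR=-6949251224608907893/288230376151711744
(6,5): OLD=3639931075650561194215/36893488147419103232 → NEW=0, ERR=3639931075650561194215/36893488147419103232
(6,6): OLD=120479746807737737495265/590295810358705651712 → NEW=255, ERR=-30045684833732203691295/590295810358705651712
Row 0: ##.##.#
Row 1: .##.#.#
Row 2: #.#.##.
Row 3: ##.#.##
Row 4: .##.#.#
Row 5: #..#.#.
Row 6: ###.#.#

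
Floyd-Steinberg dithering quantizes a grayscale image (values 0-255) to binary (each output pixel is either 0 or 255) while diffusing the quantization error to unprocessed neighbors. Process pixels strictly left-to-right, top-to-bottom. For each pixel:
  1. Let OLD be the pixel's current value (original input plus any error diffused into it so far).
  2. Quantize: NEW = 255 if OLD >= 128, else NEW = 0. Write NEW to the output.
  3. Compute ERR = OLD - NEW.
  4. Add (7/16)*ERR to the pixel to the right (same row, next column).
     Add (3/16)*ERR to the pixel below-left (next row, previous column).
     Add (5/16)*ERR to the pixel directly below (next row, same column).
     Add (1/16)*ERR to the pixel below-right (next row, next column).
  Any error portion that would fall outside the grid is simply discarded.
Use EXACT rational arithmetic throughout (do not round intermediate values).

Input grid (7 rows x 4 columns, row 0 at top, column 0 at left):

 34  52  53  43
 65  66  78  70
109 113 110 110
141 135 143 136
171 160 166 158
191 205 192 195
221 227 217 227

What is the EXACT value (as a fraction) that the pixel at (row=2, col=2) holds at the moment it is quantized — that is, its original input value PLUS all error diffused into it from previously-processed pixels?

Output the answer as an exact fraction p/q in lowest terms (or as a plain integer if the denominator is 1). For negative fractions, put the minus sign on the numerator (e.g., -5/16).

(0,0): OLD=34 → NEW=0, ERR=34
(0,1): OLD=535/8 → NEW=0, ERR=535/8
(0,2): OLD=10529/128 → NEW=0, ERR=10529/128
(0,3): OLD=161767/2048 → NEW=0, ERR=161767/2048
(1,0): OLD=11285/128 → NEW=0, ERR=11285/128
(1,1): OLD=146451/1024 → NEW=255, ERR=-114669/1024
(1,2): OLD=2415119/32768 → NEW=0, ERR=2415119/32768
(1,3): OLD=69242777/524288 → NEW=255, ERR=-64450663/524288
(2,0): OLD=1893249/16384 → NEW=0, ERR=1893249/16384
(2,1): OLD=77537307/524288 → NEW=255, ERR=-56156133/524288
(2,2): OLD=58850119/1048576 → NEW=0, ERR=58850119/1048576
Target (2,2): original=110, with diffused error = 58850119/1048576

Answer: 58850119/1048576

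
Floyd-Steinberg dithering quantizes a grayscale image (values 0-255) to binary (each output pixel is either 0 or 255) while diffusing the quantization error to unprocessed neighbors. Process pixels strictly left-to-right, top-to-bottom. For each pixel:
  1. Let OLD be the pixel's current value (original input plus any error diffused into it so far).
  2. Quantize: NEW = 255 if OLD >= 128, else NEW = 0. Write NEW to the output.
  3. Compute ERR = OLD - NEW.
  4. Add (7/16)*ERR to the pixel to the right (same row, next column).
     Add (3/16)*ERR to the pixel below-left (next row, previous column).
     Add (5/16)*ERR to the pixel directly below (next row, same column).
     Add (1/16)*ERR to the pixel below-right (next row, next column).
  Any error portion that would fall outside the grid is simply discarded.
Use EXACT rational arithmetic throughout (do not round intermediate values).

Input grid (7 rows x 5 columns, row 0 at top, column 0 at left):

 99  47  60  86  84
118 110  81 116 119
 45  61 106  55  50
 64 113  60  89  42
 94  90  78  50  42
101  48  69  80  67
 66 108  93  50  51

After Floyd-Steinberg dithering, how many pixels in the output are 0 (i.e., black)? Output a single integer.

(0,0): OLD=99 → NEW=0, ERR=99
(0,1): OLD=1445/16 → NEW=0, ERR=1445/16
(0,2): OLD=25475/256 → NEW=0, ERR=25475/256
(0,3): OLD=530581/4096 → NEW=255, ERR=-513899/4096
(0,4): OLD=1907731/65536 → NEW=0, ERR=1907731/65536
(1,0): OLD=42463/256 → NEW=255, ERR=-22817/256
(1,1): OLD=254105/2048 → NEW=0, ERR=254105/2048
(1,2): OLD=9732109/65536 → NEW=255, ERR=-6979571/65536
(1,3): OLD=10977673/262144 → NEW=0, ERR=10977673/262144
(1,4): OLD=581230971/4194304 → NEW=255, ERR=-488316549/4194304
(2,0): OLD=1324195/32768 → NEW=0, ERR=1324195/32768
(2,1): OLD=96378801/1048576 → NEW=0, ERR=96378801/1048576
(2,2): OLD=2156504659/16777216 → NEW=255, ERR=-2121685421/16777216
(2,3): OLD=-4221561271/268435456 → NEW=0, ERR=-4221561271/268435456
(2,4): OLD=40177277375/4294967296 → NEW=0, ERR=40177277375/4294967296
(3,0): OLD=1574749427/16777216 → NEW=0, ERR=1574749427/16777216
(3,1): OLD=21689844087/134217728 → NEW=255, ERR=-12535676553/134217728
(3,2): OLD=-75527978419/4294967296 → NEW=0, ERR=-75527978419/4294967296
(3,3): OLD=603374130405/8589934592 → NEW=0, ERR=603374130405/8589934592
(3,4): OLD=10262737771737/137438953472 → NEW=0, ERR=10262737771737/137438953472
(4,0): OLD=227246410333/2147483648 → NEW=0, ERR=227246410333/2147483648
(4,1): OLD=7537046320477/68719476736 → NEW=0, ERR=7537046320477/68719476736
(4,2): OLD=140541705670931/1099511627776 → NEW=0, ERR=140541705670931/1099511627776
(4,3): OLD=2476531229422941/17592186044416 → NEW=255, ERR=-2009476211903139/17592186044416
(4,4): OLD=5559477931506699/281474976710656 → NEW=0, ERR=5559477931506699/281474976710656
(5,0): OLD=170021239020087/1099511627776 → NEW=255, ERR=-110354226062793/1099511627776
(5,1): OLD=606442166216933/8796093022208 → NEW=0, ERR=606442166216933/8796093022208
(5,2): OLD=35056355396079501/281474976710656 → NEW=0, ERR=35056355396079501/281474976710656
(5,3): OLD=124395367864055875/1125899906842624 → NEW=0, ERR=124395367864055875/1125899906842624
(5,4): OLD=2060315356252017137/18014398509481984 → NEW=0, ERR=2060315356252017137/18014398509481984
(6,0): OLD=6693831687590727/140737488355328 → NEW=0, ERR=6693831687590727/140737488355328
(6,1): OLD=754051534293156521/4503599627370496 → NEW=255, ERR=-394366370686319959/4503599627370496
(6,2): OLD=8548542885881158611/72057594037927936 → NEW=0, ERR=8548542885881158611/72057594037927936
(6,3): OLD=190990604404428896977/1152921504606846976 → NEW=255, ERR=-103004379270317081903/1152921504606846976
(6,4): OLD=1006435063560406258935/18446744073709551616 → NEW=0, ERR=1006435063560406258935/18446744073709551616
Output grid:
  Row 0: ...#.  (4 black, running=4)
  Row 1: #.#.#  (2 black, running=6)
  Row 2: ..#..  (4 black, running=10)
  Row 3: .#...  (4 black, running=14)
  Row 4: ...#.  (4 black, running=18)
  Row 5: #....  (4 black, running=22)
  Row 6: .#.#.  (3 black, running=25)

Answer: 25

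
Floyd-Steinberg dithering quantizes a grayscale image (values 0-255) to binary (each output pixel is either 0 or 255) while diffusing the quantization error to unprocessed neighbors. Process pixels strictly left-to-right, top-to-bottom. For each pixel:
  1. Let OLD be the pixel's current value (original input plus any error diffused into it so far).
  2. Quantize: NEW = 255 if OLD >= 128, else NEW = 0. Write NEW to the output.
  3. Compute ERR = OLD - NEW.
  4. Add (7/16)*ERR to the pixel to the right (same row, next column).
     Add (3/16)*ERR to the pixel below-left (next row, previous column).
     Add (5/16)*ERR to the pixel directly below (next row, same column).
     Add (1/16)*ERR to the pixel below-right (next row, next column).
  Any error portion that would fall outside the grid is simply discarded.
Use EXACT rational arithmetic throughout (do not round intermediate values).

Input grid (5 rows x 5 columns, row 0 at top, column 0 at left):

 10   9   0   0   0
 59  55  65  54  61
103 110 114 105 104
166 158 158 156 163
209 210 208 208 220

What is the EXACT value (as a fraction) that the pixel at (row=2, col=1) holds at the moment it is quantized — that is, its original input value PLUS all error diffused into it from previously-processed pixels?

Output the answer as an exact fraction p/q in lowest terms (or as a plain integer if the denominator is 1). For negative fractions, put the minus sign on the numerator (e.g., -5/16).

Answer: 58538015/524288

Derivation:
(0,0): OLD=10 → NEW=0, ERR=10
(0,1): OLD=107/8 → NEW=0, ERR=107/8
(0,2): OLD=749/128 → NEW=0, ERR=749/128
(0,3): OLD=5243/2048 → NEW=0, ERR=5243/2048
(0,4): OLD=36701/32768 → NEW=0, ERR=36701/32768
(1,0): OLD=8273/128 → NEW=0, ERR=8273/128
(1,1): OLD=91319/1024 → NEW=0, ERR=91319/1024
(1,2): OLD=3511427/32768 → NEW=0, ERR=3511427/32768
(1,3): OLD=13403207/131072 → NEW=0, ERR=13403207/131072
(1,4): OLD=222818293/2097152 → NEW=0, ERR=222818293/2097152
(2,0): OLD=2292429/16384 → NEW=255, ERR=-1885491/16384
(2,1): OLD=58538015/524288 → NEW=0, ERR=58538015/524288
Target (2,1): original=110, with diffused error = 58538015/524288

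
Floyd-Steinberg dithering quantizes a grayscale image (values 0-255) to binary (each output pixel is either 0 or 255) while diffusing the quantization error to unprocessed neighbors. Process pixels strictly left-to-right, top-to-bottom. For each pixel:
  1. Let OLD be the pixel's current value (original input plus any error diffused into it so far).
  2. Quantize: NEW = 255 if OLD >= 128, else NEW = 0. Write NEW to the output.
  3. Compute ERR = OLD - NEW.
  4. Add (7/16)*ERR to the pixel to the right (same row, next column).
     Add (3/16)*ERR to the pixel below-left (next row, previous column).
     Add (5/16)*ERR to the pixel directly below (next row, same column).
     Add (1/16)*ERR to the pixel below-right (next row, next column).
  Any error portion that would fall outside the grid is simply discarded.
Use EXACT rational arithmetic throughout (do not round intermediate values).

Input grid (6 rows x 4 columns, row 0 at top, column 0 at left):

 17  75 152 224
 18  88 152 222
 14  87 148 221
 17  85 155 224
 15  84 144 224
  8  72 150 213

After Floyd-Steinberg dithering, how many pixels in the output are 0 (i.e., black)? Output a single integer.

(0,0): OLD=17 → NEW=0, ERR=17
(0,1): OLD=1319/16 → NEW=0, ERR=1319/16
(0,2): OLD=48145/256 → NEW=255, ERR=-17135/256
(0,3): OLD=797559/4096 → NEW=255, ERR=-246921/4096
(1,0): OLD=9925/256 → NEW=0, ERR=9925/256
(1,1): OLD=244195/2048 → NEW=0, ERR=244195/2048
(1,2): OLD=11606303/65536 → NEW=255, ERR=-5105377/65536
(1,3): OLD=172905993/1048576 → NEW=255, ERR=-94480887/1048576
(2,0): OLD=1588337/32768 → NEW=0, ERR=1588337/32768
(2,1): OLD=139758699/1048576 → NEW=255, ERR=-127628181/1048576
(2,2): OLD=127848215/2097152 → NEW=0, ERR=127848215/2097152
(2,3): OLD=7202286043/33554432 → NEW=255, ERR=-1354094117/33554432
(3,0): OLD=156462049/16777216 → NEW=0, ERR=156462049/16777216
(3,1): OLD=17583579327/268435456 → NEW=0, ERR=17583579327/268435456
(3,2): OLD=805456770625/4294967296 → NEW=255, ERR=-289759889855/4294967296
(3,3): OLD=12760056469319/68719476736 → NEW=255, ERR=-4763410098361/68719476736
(4,0): OLD=129692211341/4294967296 → NEW=0, ERR=129692211341/4294967296
(4,1): OLD=3628871243175/34359738368 → NEW=0, ERR=3628871243175/34359738368
(4,2): OLD=176164246628423/1099511627776 → NEW=255, ERR=-104211218454457/1099511627776
(4,3): OLD=2755919805096225/17592186044416 → NEW=255, ERR=-1730087636229855/17592186044416
(5,0): OLD=20472348694269/549755813888 → NEW=0, ERR=20472348694269/549755813888
(5,1): OLD=1854437226565643/17592186044416 → NEW=0, ERR=1854437226565643/17592186044416
(5,2): OLD=1360410274500543/8796093022208 → NEW=255, ERR=-882593446162497/8796093022208
(5,3): OLD=37280044116674183/281474976710656 → NEW=255, ERR=-34496074944543097/281474976710656
Output grid:
  Row 0: ..##  (2 black, running=2)
  Row 1: ..##  (2 black, running=4)
  Row 2: .#.#  (2 black, running=6)
  Row 3: ..##  (2 black, running=8)
  Row 4: ..##  (2 black, running=10)
  Row 5: ..##  (2 black, running=12)

Answer: 12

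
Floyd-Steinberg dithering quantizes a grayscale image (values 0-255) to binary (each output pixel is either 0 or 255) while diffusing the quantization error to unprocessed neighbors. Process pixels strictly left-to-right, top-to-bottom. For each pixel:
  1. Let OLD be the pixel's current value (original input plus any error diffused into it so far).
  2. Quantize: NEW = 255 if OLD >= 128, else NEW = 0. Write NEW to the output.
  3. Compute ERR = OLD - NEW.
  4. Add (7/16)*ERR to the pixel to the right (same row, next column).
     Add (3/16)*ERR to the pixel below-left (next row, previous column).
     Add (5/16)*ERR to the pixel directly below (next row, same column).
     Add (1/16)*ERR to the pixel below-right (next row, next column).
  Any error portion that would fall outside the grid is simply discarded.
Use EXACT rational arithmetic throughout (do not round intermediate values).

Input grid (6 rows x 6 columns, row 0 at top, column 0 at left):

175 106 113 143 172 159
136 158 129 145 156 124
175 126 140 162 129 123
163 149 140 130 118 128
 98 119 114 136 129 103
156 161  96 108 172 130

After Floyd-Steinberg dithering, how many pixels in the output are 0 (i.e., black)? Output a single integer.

(0,0): OLD=175 → NEW=255, ERR=-80
(0,1): OLD=71 → NEW=0, ERR=71
(0,2): OLD=2305/16 → NEW=255, ERR=-1775/16
(0,3): OLD=24183/256 → NEW=0, ERR=24183/256
(0,4): OLD=873793/4096 → NEW=255, ERR=-170687/4096
(0,5): OLD=9225415/65536 → NEW=255, ERR=-7486265/65536
(1,0): OLD=1989/16 → NEW=0, ERR=1989/16
(1,1): OLD=26723/128 → NEW=255, ERR=-5917/128
(1,2): OLD=394271/4096 → NEW=0, ERR=394271/4096
(1,3): OLD=3307699/16384 → NEW=255, ERR=-870221/16384
(1,4): OLD=109288761/1048576 → NEW=0, ERR=109288761/1048576
(1,5): OLD=2202799039/16777216 → NEW=255, ERR=-2075391041/16777216
(2,0): OLD=420209/2048 → NEW=255, ERR=-102031/2048
(2,1): OLD=7574379/65536 → NEW=0, ERR=7574379/65536
(2,2): OLD=217890817/1048576 → NEW=255, ERR=-49496063/1048576
(2,3): OLD=1260882745/8388608 → NEW=255, ERR=-878212295/8388608
(2,4): OLD=23959023147/268435456 → NEW=0, ERR=23959023147/268435456
(2,5): OLD=557940778973/4294967296 → NEW=255, ERR=-537275881507/4294967296
(3,0): OLD=177316065/1048576 → NEW=255, ERR=-90070815/1048576
(3,1): OLD=1137265869/8388608 → NEW=255, ERR=-1001829171/8388608
(3,2): OLD=4066359415/67108864 → NEW=0, ERR=4066359415/67108864
(3,3): OLD=590895922213/4294967296 → NEW=255, ERR=-504320738267/4294967296
(3,4): OLD=2216951299589/34359738368 → NEW=0, ERR=2216951299589/34359738368
(3,5): OLD=67463122977323/549755813888 → NEW=0, ERR=67463122977323/549755813888
(4,0): OLD=6545017231/134217728 → NEW=0, ERR=6545017231/134217728
(4,1): OLD=234088433219/2147483648 → NEW=0, ERR=234088433219/2147483648
(4,2): OLD=10386594675417/68719476736 → NEW=255, ERR=-7136871892263/68719476736
(4,3): OLD=76695478908829/1099511627776 → NEW=0, ERR=76695478908829/1099511627776
(4,4): OLD=3436645188893293/17592186044416 → NEW=255, ERR=-1049362252432787/17592186044416
(4,5): OLD=33575565575929307/281474976710656 → NEW=0, ERR=33575565575929307/281474976710656
(5,0): OLD=6585985863545/34359738368 → NEW=255, ERR=-2175747420295/34359738368
(5,1): OLD=165955490648329/1099511627776 → NEW=255, ERR=-114419974434551/1099511627776
(5,2): OLD=333450001187827/8796093022208 → NEW=0, ERR=333450001187827/8796093022208
(5,3): OLD=36228109852369057/281474976710656 → NEW=255, ERR=-35548009208848223/281474976710656
(5,4): OLD=70274353822451617/562949953421312 → NEW=0, ERR=70274353822451617/562949953421312
(5,5): OLD=1965032443554934165/9007199254740992 → NEW=255, ERR=-331803366404018795/9007199254740992
Output grid:
  Row 0: #.#.##  (2 black, running=2)
  Row 1: .#.#.#  (3 black, running=5)
  Row 2: #.##.#  (2 black, running=7)
  Row 3: ##.#..  (3 black, running=10)
  Row 4: ..#.#.  (4 black, running=14)
  Row 5: ##.#.#  (2 black, running=16)

Answer: 16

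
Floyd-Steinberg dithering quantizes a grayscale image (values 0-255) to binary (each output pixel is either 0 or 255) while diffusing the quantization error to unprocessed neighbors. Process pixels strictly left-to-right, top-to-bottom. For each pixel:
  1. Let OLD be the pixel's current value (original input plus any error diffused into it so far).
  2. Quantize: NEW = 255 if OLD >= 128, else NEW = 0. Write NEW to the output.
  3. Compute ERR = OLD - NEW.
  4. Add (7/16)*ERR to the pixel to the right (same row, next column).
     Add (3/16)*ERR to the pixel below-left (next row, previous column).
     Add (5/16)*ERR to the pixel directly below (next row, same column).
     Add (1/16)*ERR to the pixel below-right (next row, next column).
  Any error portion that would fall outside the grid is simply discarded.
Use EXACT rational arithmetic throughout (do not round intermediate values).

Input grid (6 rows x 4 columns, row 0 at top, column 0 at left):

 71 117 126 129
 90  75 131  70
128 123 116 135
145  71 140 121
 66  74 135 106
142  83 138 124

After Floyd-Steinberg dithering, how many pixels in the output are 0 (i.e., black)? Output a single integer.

Answer: 14

Derivation:
(0,0): OLD=71 → NEW=0, ERR=71
(0,1): OLD=2369/16 → NEW=255, ERR=-1711/16
(0,2): OLD=20279/256 → NEW=0, ERR=20279/256
(0,3): OLD=670337/4096 → NEW=255, ERR=-374143/4096
(1,0): OLD=23587/256 → NEW=0, ERR=23587/256
(1,1): OLD=207221/2048 → NEW=0, ERR=207221/2048
(1,2): OLD=11548185/65536 → NEW=255, ERR=-5163495/65536
(1,3): OLD=12515839/1048576 → NEW=0, ERR=12515839/1048576
(2,0): OLD=5759447/32768 → NEW=255, ERR=-2596393/32768
(2,1): OLD=116328493/1048576 → NEW=0, ERR=116328493/1048576
(2,2): OLD=311377697/2097152 → NEW=255, ERR=-223396063/2097152
(2,3): OLD=2926002429/33554432 → NEW=0, ERR=2926002429/33554432
(3,0): OLD=2366258919/16777216 → NEW=255, ERR=-1911931161/16777216
(3,1): OLD=8290819961/268435456 → NEW=0, ERR=8290819961/268435456
(3,2): OLD=616361833351/4294967296 → NEW=255, ERR=-478854827129/4294967296
(3,3): OLD=6378199312689/68719476736 → NEW=0, ERR=6378199312689/68719476736
(4,0): OLD=155385808539/4294967296 → NEW=0, ERR=155385808539/4294967296
(4,1): OLD=2455094338257/34359738368 → NEW=0, ERR=2455094338257/34359738368
(4,2): OLD=165754052163121/1099511627776 → NEW=255, ERR=-114621412919759/1099511627776
(4,3): OLD=1450090939539879/17592186044416 → NEW=0, ERR=1450090939539879/17592186044416
(5,0): OLD=91646040928427/549755813888 → NEW=255, ERR=-48541691613013/549755813888
(5,1): OLD=869297381452173/17592186044416 → NEW=0, ERR=869297381452173/17592186044416
(5,2): OLD=1292693641951945/8796093022208 → NEW=255, ERR=-950310078711095/8796093022208
(5,3): OLD=27015068101149265/281474976710656 → NEW=0, ERR=27015068101149265/281474976710656
Output grid:
  Row 0: .#.#  (2 black, running=2)
  Row 1: ..#.  (3 black, running=5)
  Row 2: #.#.  (2 black, running=7)
  Row 3: #.#.  (2 black, running=9)
  Row 4: ..#.  (3 black, running=12)
  Row 5: #.#.  (2 black, running=14)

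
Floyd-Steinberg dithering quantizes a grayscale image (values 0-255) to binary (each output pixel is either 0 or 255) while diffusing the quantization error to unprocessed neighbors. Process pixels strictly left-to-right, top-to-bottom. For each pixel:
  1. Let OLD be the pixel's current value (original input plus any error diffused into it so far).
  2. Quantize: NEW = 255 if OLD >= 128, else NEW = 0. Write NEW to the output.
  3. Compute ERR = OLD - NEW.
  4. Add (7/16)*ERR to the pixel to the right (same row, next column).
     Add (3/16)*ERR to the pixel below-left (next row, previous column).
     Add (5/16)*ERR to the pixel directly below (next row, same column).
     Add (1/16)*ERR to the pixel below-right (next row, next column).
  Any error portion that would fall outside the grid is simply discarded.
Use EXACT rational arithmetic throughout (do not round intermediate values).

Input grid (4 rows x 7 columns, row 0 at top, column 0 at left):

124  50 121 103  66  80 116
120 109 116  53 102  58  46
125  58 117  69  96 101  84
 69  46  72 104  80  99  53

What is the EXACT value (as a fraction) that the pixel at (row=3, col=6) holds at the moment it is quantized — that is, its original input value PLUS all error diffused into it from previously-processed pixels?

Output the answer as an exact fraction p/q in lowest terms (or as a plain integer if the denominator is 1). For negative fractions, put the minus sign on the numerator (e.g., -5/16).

(0,0): OLD=124 → NEW=0, ERR=124
(0,1): OLD=417/4 → NEW=0, ERR=417/4
(0,2): OLD=10663/64 → NEW=255, ERR=-5657/64
(0,3): OLD=65873/1024 → NEW=0, ERR=65873/1024
(0,4): OLD=1542455/16384 → NEW=0, ERR=1542455/16384
(0,5): OLD=31768705/262144 → NEW=0, ERR=31768705/262144
(0,6): OLD=708920199/4194304 → NEW=255, ERR=-360627321/4194304
(1,0): OLD=11411/64 → NEW=255, ERR=-4909/64
(1,1): OLD=50789/512 → NEW=0, ERR=50789/512
(1,2): OLD=2463401/16384 → NEW=255, ERR=-1714519/16384
(1,3): OLD=2585253/65536 → NEW=0, ERR=2585253/65536
(1,4): OLD=735772095/4194304 → NEW=255, ERR=-333775425/4194304
(1,5): OLD=1705184527/33554432 → NEW=0, ERR=1705184527/33554432
(1,6): OLD=26273655041/536870912 → NEW=0, ERR=26273655041/536870912
(2,0): OLD=980007/8192 → NEW=0, ERR=980007/8192
(2,1): OLD=30650429/262144 → NEW=0, ERR=30650429/262144
(2,2): OLD=625152055/4194304 → NEW=255, ERR=-444395465/4194304
(2,3): OLD=453390591/33554432 → NEW=0, ERR=453390591/33554432
(2,4): OLD=23900763903/268435456 → NEW=0, ERR=23900763903/268435456
(2,5): OLD=1374706561317/8589934592 → NEW=255, ERR=-815726759643/8589934592
(2,6): OLD=8373204416339/137438953472 → NEW=0, ERR=8373204416339/137438953472
(3,0): OLD=538159383/4194304 → NEW=255, ERR=-531388137/4194304
(3,1): OLD=493951147/33554432 → NEW=0, ERR=493951147/33554432
(3,2): OLD=14809985889/268435456 → NEW=0, ERR=14809985889/268435456
(3,3): OLD=152935776399/1073741824 → NEW=255, ERR=-120868388721/1073741824
(3,4): OLD=5719496446231/137438953472 → NEW=0, ERR=5719496446231/137438953472
(3,5): OLD=114919220509589/1099511627776 → NEW=0, ERR=114919220509589/1099511627776
(3,6): OLD=1967335555340427/17592186044416 → NEW=0, ERR=1967335555340427/17592186044416
Target (3,6): original=53, with diffused error = 1967335555340427/17592186044416

Answer: 1967335555340427/17592186044416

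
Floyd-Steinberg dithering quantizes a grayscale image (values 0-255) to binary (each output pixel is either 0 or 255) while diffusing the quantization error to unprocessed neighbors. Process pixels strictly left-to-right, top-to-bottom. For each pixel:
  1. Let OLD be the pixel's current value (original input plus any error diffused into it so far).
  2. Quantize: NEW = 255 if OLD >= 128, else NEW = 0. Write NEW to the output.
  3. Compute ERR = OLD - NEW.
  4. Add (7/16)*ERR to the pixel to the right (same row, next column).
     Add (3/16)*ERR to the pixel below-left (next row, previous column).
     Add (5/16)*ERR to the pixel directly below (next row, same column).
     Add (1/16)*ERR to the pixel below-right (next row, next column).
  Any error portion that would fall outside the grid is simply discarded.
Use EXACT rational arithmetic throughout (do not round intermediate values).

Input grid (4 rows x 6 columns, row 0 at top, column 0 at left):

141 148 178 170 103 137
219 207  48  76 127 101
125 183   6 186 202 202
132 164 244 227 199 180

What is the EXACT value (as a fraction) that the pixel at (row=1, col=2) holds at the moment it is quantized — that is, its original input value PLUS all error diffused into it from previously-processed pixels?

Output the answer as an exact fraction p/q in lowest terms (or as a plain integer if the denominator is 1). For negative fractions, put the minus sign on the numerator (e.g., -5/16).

Answer: 35033/32768

Derivation:
(0,0): OLD=141 → NEW=255, ERR=-114
(0,1): OLD=785/8 → NEW=0, ERR=785/8
(0,2): OLD=28279/128 → NEW=255, ERR=-4361/128
(0,3): OLD=317633/2048 → NEW=255, ERR=-204607/2048
(0,4): OLD=1942855/32768 → NEW=0, ERR=1942855/32768
(0,5): OLD=85427441/524288 → NEW=255, ERR=-48265999/524288
(1,0): OLD=25827/128 → NEW=255, ERR=-6813/128
(1,1): OLD=205685/1024 → NEW=255, ERR=-55435/1024
(1,2): OLD=35033/32768 → NEW=0, ERR=35033/32768
Target (1,2): original=48, with diffused error = 35033/32768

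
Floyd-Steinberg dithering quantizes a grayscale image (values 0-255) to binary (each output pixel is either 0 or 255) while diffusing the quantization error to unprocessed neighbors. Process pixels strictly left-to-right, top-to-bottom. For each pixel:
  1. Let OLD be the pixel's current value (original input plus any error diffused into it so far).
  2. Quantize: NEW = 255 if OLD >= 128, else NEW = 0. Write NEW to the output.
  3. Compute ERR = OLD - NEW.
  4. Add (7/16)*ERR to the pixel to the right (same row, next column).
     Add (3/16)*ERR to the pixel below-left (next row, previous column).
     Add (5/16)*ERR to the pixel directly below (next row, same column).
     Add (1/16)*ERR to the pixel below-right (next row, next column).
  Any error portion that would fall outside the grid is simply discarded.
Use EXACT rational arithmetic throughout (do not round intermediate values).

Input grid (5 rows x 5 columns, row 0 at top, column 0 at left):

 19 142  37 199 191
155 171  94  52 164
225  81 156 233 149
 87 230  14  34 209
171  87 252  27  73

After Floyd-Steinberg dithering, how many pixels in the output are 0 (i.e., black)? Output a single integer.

(0,0): OLD=19 → NEW=0, ERR=19
(0,1): OLD=2405/16 → NEW=255, ERR=-1675/16
(0,2): OLD=-2253/256 → NEW=0, ERR=-2253/256
(0,3): OLD=799333/4096 → NEW=255, ERR=-245147/4096
(0,4): OLD=10801347/65536 → NEW=255, ERR=-5910333/65536
(1,0): OLD=36175/256 → NEW=255, ERR=-29105/256
(1,1): OLD=180393/2048 → NEW=0, ERR=180393/2048
(1,2): OLD=7341405/65536 → NEW=0, ERR=7341405/65536
(1,3): OLD=16999065/262144 → NEW=0, ERR=16999065/262144
(1,4): OLD=672963243/4194304 → NEW=255, ERR=-396584277/4194304
(2,0): OLD=6749779/32768 → NEW=255, ERR=-1606061/32768
(2,1): OLD=105886017/1048576 → NEW=0, ERR=105886017/1048576
(2,2): OLD=4242110211/16777216 → NEW=255, ERR=-36079869/16777216
(2,3): OLD=64852991321/268435456 → NEW=255, ERR=-3598049959/268435456
(2,4): OLD=505263851311/4294967296 → NEW=0, ERR=505263851311/4294967296
(3,0): OLD=1520306083/16777216 → NEW=0, ERR=1520306083/16777216
(3,1): OLD=39961317991/134217728 → NEW=255, ERR=5735797351/134217728
(3,2): OLD=153856986013/4294967296 → NEW=0, ERR=153856986013/4294967296
(3,3): OLD=579021527733/8589934592 → NEW=0, ERR=579021527733/8589934592
(3,4): OLD=37715392884201/137438953472 → NEW=255, ERR=2668459748841/137438953472
(4,0): OLD=445239339181/2147483648 → NEW=255, ERR=-102368991059/2147483648
(4,1): OLD=6313925492653/68719476736 → NEW=0, ERR=6313925492653/68719476736
(4,2): OLD=350416212438467/1099511627776 → NEW=255, ERR=70040747355587/1099511627776
(4,3): OLD=1439278454828973/17592186044416 → NEW=0, ERR=1439278454828973/17592186044416
(4,4): OLD=33516272811736123/281474976710656 → NEW=0, ERR=33516272811736123/281474976710656
Output grid:
  Row 0: .#.##  (2 black, running=2)
  Row 1: #...#  (3 black, running=5)
  Row 2: #.##.  (2 black, running=7)
  Row 3: .#..#  (3 black, running=10)
  Row 4: #.#..  (3 black, running=13)

Answer: 13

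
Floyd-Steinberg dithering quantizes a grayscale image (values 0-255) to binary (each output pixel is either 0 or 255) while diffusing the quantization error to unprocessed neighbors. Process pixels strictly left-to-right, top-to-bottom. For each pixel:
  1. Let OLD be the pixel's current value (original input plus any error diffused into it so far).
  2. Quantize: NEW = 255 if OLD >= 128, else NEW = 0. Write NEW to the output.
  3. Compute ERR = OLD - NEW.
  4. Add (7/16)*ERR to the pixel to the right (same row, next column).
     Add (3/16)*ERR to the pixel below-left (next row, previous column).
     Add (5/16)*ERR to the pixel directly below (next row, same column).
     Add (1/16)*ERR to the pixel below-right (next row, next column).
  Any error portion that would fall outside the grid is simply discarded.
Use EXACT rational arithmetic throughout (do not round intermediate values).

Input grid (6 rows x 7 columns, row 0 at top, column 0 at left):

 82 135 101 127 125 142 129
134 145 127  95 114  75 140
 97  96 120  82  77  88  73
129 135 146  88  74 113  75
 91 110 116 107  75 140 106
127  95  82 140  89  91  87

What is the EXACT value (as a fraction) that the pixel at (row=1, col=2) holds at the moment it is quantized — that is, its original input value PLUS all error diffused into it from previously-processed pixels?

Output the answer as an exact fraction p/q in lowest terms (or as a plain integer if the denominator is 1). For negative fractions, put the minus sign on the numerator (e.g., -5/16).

(0,0): OLD=82 → NEW=0, ERR=82
(0,1): OLD=1367/8 → NEW=255, ERR=-673/8
(0,2): OLD=8217/128 → NEW=0, ERR=8217/128
(0,3): OLD=317615/2048 → NEW=255, ERR=-204625/2048
(0,4): OLD=2663625/32768 → NEW=0, ERR=2663625/32768
(0,5): OLD=93094271/524288 → NEW=255, ERR=-40599169/524288
(0,6): OLD=797936249/8388608 → NEW=0, ERR=797936249/8388608
(1,0): OLD=18413/128 → NEW=255, ERR=-14227/128
(1,1): OLD=89339/1024 → NEW=0, ERR=89339/1024
(1,2): OLD=5283479/32768 → NEW=255, ERR=-3072361/32768
Target (1,2): original=127, with diffused error = 5283479/32768

Answer: 5283479/32768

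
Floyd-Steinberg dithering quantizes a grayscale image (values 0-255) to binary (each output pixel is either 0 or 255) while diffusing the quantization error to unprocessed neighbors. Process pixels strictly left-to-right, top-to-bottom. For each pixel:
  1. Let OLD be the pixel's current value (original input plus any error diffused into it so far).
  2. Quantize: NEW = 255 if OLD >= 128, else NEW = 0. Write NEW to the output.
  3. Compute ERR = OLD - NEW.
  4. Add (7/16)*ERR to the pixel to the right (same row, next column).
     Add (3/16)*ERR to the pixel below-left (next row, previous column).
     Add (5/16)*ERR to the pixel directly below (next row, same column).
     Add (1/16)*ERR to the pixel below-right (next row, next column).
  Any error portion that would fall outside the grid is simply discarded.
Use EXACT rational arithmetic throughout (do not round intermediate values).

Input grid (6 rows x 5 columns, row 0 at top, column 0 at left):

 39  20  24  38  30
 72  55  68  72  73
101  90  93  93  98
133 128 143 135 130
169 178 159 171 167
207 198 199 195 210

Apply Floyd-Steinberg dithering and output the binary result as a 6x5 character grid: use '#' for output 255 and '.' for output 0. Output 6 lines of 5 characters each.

Answer: .....
..#..
#..#.
.##.#
#.##.
#####

Derivation:
(0,0): OLD=39 → NEW=0, ERR=39
(0,1): OLD=593/16 → NEW=0, ERR=593/16
(0,2): OLD=10295/256 → NEW=0, ERR=10295/256
(0,3): OLD=227713/4096 → NEW=0, ERR=227713/4096
(0,4): OLD=3560071/65536 → NEW=0, ERR=3560071/65536
(1,0): OLD=23331/256 → NEW=0, ERR=23331/256
(1,1): OLD=238453/2048 → NEW=0, ERR=238453/2048
(1,2): OLD=9453337/65536 → NEW=255, ERR=-7258343/65536
(1,3): OLD=14055461/262144 → NEW=0, ERR=14055461/262144
(1,4): OLD=490347471/4194304 → NEW=0, ERR=490347471/4194304
(2,0): OLD=4958167/32768 → NEW=255, ERR=-3397673/32768
(2,1): OLD=69154605/1048576 → NEW=0, ERR=69154605/1048576
(2,2): OLD=1754449351/16777216 → NEW=0, ERR=1754449351/16777216
(2,3): OLD=45769424229/268435456 → NEW=255, ERR=-22681617051/268435456
(2,4): OLD=433439458435/4294967296 → NEW=0, ERR=433439458435/4294967296
(3,0): OLD=1895205863/16777216 → NEW=0, ERR=1895205863/16777216
(3,1): OLD=28341143643/134217728 → NEW=255, ERR=-5884376997/134217728
(3,2): OLD=621813721177/4294967296 → NEW=255, ERR=-473402939303/4294967296
(3,3): OLD=737279603665/8589934592 → NEW=0, ERR=737279603665/8589934592
(3,4): OLD=26636604015733/137438953472 → NEW=255, ERR=-8410329119627/137438953472
(4,0): OLD=421079840041/2147483648 → NEW=255, ERR=-126528490199/2147483648
(4,1): OLD=8584131559721/68719476736 → NEW=0, ERR=8584131559721/68719476736
(4,2): OLD=211720944055687/1099511627776 → NEW=255, ERR=-68654521027193/1099511627776
(4,3): OLD=2676502061417769/17592186044416 → NEW=255, ERR=-1809505379908311/17592186044416
(4,4): OLD=30467121443066015/281474976710656 → NEW=0, ERR=30467121443066015/281474976710656
(5,0): OLD=233106743196955/1099511627776 → NEW=255, ERR=-47268721885925/1099511627776
(5,1): OLD=1784178079153553/8796093022208 → NEW=255, ERR=-458825641509487/8796093022208
(5,2): OLD=40866621241675929/281474976710656 → NEW=255, ERR=-30909497819541351/281474976710656
(5,3): OLD=147725204788507255/1125899906842624 → NEW=255, ERR=-139379271456361865/1125899906842624
(5,4): OLD=3300902871343871981/18014398509481984 → NEW=255, ERR=-1292768748574033939/18014398509481984
Row 0: .....
Row 1: ..#..
Row 2: #..#.
Row 3: .##.#
Row 4: #.##.
Row 5: #####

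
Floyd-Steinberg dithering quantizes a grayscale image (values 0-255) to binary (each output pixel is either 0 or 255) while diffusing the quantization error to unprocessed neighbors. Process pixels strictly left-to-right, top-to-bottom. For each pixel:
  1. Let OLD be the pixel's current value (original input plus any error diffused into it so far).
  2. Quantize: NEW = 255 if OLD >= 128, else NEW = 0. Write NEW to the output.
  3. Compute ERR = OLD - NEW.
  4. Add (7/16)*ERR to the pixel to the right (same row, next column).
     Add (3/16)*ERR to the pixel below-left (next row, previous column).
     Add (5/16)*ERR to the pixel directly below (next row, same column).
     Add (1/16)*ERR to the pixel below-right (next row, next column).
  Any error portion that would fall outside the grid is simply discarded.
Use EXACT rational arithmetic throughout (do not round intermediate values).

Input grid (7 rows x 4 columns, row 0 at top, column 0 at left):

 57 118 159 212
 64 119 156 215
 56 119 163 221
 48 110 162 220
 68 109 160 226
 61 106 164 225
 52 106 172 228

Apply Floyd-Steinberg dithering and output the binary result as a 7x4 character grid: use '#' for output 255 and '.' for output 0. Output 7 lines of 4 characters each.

Answer: .#.#
.###
..##
.#.#
..##
.#.#
.###

Derivation:
(0,0): OLD=57 → NEW=0, ERR=57
(0,1): OLD=2287/16 → NEW=255, ERR=-1793/16
(0,2): OLD=28153/256 → NEW=0, ERR=28153/256
(0,3): OLD=1065423/4096 → NEW=255, ERR=20943/4096
(1,0): OLD=15565/256 → NEW=0, ERR=15565/256
(1,1): OLD=275995/2048 → NEW=255, ERR=-246245/2048
(1,2): OLD=8632247/65536 → NEW=255, ERR=-8079433/65536
(1,3): OLD=177770417/1048576 → NEW=255, ERR=-89616463/1048576
(2,0): OLD=1718873/32768 → NEW=0, ERR=1718873/32768
(2,1): OLD=89191907/1048576 → NEW=0, ERR=89191907/1048576
(2,2): OLD=289718511/2097152 → NEW=255, ERR=-245055249/2097152
(2,3): OLD=4545436243/33554432 → NEW=255, ERR=-4010943917/33554432
(3,0): OLD=1347901769/16777216 → NEW=0, ERR=1347901769/16777216
(3,1): OLD=41097302103/268435456 → NEW=255, ERR=-27353739177/268435456
(3,2): OLD=274043642537/4294967296 → NEW=0, ERR=274043642537/4294967296
(3,3): OLD=13967713122847/68719476736 → NEW=255, ERR=-3555753444833/68719476736
(4,0): OLD=317828700117/4294967296 → NEW=0, ERR=317828700117/4294967296
(4,1): OLD=4347059255679/34359738368 → NEW=0, ERR=4347059255679/34359738368
(4,2): OLD=241034363862815/1099511627776 → NEW=255, ERR=-39341101220065/1099511627776
(4,3): OLD=3486141234400393/17592186044416 → NEW=255, ERR=-999866206925687/17592186044416
(5,0): OLD=59289430418885/549755813888 → NEW=0, ERR=59289430418885/549755813888
(5,1): OLD=3353694071050883/17592186044416 → NEW=255, ERR=-1132313370275197/17592186044416
(5,2): OLD=1072328444035831/8796093022208 → NEW=0, ERR=1072328444035831/8796093022208
(5,3): OLD=72715679322249759/281474976710656 → NEW=255, ERR=939560261032479/281474976710656
(6,0): OLD=20726067545150121/281474976710656 → NEW=0, ERR=20726067545150121/281474976710656
(6,1): OLD=665178682697216559/4503599627370496 → NEW=255, ERR=-483239222282259921/4503599627370496
(6,2): OLD=11511619105018621465/72057594037927936 → NEW=255, ERR=-6863067374653002215/72057594037927936
(6,3): OLD=224811783175453195695/1152921504606846976 → NEW=255, ERR=-69183200499292783185/1152921504606846976
Row 0: .#.#
Row 1: .###
Row 2: ..##
Row 3: .#.#
Row 4: ..##
Row 5: .#.#
Row 6: .###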